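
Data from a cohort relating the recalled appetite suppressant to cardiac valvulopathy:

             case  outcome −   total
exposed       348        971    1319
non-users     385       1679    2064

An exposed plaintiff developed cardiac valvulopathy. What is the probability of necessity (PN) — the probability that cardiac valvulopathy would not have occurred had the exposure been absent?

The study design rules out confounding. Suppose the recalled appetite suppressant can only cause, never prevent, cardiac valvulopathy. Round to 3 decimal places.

PN ≈ 0.293

p₁ = P(outcome | exposed) = 348/1319 = 0.26384
p₀ = P(outcome | unexposed) = 385/2064 = 0.18653
Under exogeneity and monotonicity, PN = (p₁ − p₀)/p₁.
PN = (0.26384 − 0.18653) / 0.26384 ≈ 0.2930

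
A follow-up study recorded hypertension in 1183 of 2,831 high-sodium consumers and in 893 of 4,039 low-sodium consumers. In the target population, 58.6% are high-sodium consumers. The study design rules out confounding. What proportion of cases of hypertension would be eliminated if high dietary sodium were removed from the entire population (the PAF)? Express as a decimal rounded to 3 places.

p₁ = P(outcome | exposed) = 1183/2831 = 0.41787
p₀ = P(outcome | unexposed) = 893/4039 = 0.22109
Overall risk P(Y=1) = π·p₁ + (1−π)·p₀ = 0.586×0.41787 + 0.414×0.22109 = 0.33641.
Under exogeneity, PAF = [P(Y=1) − p₀] / P(Y=1).
PAF = (0.33641 − 0.22109) / 0.33641 ≈ 0.3428

PAF ≈ 0.343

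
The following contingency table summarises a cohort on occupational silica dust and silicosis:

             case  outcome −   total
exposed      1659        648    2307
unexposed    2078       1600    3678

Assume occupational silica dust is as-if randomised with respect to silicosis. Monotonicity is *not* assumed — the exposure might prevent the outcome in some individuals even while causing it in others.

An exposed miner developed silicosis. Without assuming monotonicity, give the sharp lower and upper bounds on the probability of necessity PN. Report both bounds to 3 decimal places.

p₁ = P(outcome | exposed) = 1659/2307 = 0.71912
p₀ = P(outcome | unexposed) = 2078/3678 = 0.56498
Under exogeneity alone the bounds on PN are max{0,(p₁−p₀)/p₁} ≤ PN ≤ min{1,(1−p₀)/p₁}.
  lower = (p₁ − p₀)/p₁ = 0.15413 / 0.71912 ≈ 0.2143
  upper = min{1, (1 − p₀)/p₁} = 0.43502 / 0.71912 ≈ 0.6049

0.214 ≤ PN ≤ 0.605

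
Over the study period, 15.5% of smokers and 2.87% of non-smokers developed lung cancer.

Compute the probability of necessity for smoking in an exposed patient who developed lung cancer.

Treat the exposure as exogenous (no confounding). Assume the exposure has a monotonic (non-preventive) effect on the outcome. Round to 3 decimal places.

p₁ = 0.155, p₀ = 0.0287.
Under exogeneity and monotonicity, PN = (p₁ − p₀) / p₁.
PN = (0.155 − 0.0287) / 0.155 = 0.1263 / 0.155 ≈ 0.8148

PN ≈ 0.815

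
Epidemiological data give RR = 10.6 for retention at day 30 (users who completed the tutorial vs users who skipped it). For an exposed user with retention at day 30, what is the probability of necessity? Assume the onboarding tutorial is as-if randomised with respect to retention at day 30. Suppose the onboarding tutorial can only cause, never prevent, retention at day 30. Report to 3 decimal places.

PN ≈ 0.906

Under exogeneity and monotonicity, PN = (RR − 1) / RR = 1 − 1/RR.
PN = (10.6 − 1) / 10.6 = 9.6 / 10.6 ≈ 0.9057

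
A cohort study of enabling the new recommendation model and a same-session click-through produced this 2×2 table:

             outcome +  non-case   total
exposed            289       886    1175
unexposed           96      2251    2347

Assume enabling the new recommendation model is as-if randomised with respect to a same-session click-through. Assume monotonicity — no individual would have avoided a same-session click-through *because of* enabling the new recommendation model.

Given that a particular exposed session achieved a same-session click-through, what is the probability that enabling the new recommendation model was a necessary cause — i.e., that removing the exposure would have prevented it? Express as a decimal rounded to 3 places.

p₁ = P(outcome | exposed) = 289/1175 = 0.24596
p₀ = P(outcome | unexposed) = 96/2347 = 0.040903
Under exogeneity and monotonicity, PN = (p₁ − p₀) / p₁.
PN = (0.24596 − 0.040903) / 0.24596 = 0.20505 / 0.24596 ≈ 0.8337

PN ≈ 0.834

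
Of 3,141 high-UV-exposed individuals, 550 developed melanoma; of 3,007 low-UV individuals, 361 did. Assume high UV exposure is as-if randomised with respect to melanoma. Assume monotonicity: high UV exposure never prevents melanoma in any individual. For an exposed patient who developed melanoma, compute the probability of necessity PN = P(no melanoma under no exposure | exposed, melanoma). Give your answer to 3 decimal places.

PN ≈ 0.314

p₁ = P(outcome | exposed) = 550/3141 = 0.1751
p₀ = P(outcome | unexposed) = 361/3007 = 0.12005
Under exogeneity and monotonicity, PN = (p₁ − p₀) / p₁.
PN = (0.1751 − 0.12005) / 0.1751 = 0.05505 / 0.1751 ≈ 0.3144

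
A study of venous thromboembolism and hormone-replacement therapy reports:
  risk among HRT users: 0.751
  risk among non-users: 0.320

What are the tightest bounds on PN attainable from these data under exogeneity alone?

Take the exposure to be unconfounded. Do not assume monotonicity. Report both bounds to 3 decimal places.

Let p₁ = 0.751, p₀ = 0.32.
Under exogeneity alone the bounds on PN are max{0,(p₁−p₀)/p₁} ≤ PN ≤ min{1,(1−p₀)/p₁}.
  lower = (p₁ − p₀)/p₁ = 0.431 / 0.751 ≈ 0.5739
  upper = min{1, (1 − p₀)/p₁} = 0.68 / 0.751 ≈ 0.9055

0.574 ≤ PN ≤ 0.905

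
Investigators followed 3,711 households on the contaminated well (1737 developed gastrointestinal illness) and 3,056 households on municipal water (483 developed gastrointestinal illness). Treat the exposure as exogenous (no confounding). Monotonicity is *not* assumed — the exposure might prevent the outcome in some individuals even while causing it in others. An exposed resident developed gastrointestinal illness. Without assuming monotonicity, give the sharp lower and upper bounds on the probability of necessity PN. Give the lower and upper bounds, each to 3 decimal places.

0.662 ≤ PN ≤ 1.000

p₁ = P(outcome | exposed) = 1737/3711 = 0.46807
p₀ = P(outcome | unexposed) = 483/3056 = 0.15805
Under exogeneity alone the bounds on PN are max{0,(p₁−p₀)/p₁} ≤ PN ≤ min{1,(1−p₀)/p₁}.
  lower = (p₁ − p₀)/p₁ = 0.31002 / 0.46807 ≈ 0.6623
  upper = min{1, (1 − p₀)/p₁} = 0.84195 / 0.46807 ≈ 1.7988 → capped at 1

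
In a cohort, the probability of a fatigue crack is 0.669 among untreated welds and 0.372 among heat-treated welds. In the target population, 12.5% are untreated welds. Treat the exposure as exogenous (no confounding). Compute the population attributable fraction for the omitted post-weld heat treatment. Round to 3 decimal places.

Let p₁ = 0.669, p₀ = 0.372.
Overall risk P(Y=1) = π·p₁ + (1−π)·p₀ = 0.125×0.669 + 0.875×0.372 = 0.40913.
Under exogeneity, PAF = [P(Y=1) − p₀] / P(Y=1).
PAF = (0.40913 − 0.372) / 0.40913 ≈ 0.0907

PAF ≈ 0.091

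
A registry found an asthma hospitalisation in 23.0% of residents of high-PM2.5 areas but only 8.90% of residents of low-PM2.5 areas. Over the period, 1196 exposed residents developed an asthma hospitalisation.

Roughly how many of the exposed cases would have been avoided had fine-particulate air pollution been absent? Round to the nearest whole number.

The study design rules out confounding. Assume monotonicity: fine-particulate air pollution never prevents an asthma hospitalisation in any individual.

p₁ = 0.23, p₀ = 0.089.
PN = (p₁ − p₀)/p₁ = (0.23 − 0.089) / 0.23 ≈ 0.61304.
Attributable cases ≈ PN × (exposed cases) = 0.61304 × 1196 ≈ 733.20.

about 733 cases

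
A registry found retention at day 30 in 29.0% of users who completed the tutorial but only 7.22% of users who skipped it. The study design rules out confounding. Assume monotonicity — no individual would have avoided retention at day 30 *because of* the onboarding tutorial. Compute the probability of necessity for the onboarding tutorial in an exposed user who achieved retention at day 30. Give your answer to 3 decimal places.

PN ≈ 0.751

p₁ = 0.29, p₀ = 0.0722.
Under exogeneity and monotonicity, PN = (p₁ − p₀) / p₁.
PN = (0.29 − 0.0722) / 0.29 = 0.2178 / 0.29 ≈ 0.7510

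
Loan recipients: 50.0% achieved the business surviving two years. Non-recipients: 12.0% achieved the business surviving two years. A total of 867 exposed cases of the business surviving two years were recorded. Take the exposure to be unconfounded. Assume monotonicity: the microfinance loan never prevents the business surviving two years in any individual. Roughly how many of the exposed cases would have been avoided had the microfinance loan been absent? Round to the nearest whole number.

p₁ = 0.5, p₀ = 0.12.
PN = (p₁ − p₀)/p₁ = (0.5 − 0.12) / 0.5 ≈ 0.76000.
Attributable cases ≈ PN × (exposed cases) = 0.76000 × 867 ≈ 658.92.

about 659 cases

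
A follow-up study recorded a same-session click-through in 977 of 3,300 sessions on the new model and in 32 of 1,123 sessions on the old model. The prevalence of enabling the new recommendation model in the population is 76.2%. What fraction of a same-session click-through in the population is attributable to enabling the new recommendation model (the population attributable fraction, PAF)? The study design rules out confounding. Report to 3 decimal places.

PAF ≈ 0.877

p₁ = P(outcome | exposed) = 977/3300 = 0.29606
p₀ = P(outcome | unexposed) = 32/1123 = 0.028495
Overall risk P(Y=1) = π·p₁ + (1−π)·p₀ = 0.762×0.29606 + 0.238×0.028495 = 0.23238.
Under exogeneity, PAF = [P(Y=1) − p₀] / P(Y=1).
PAF = (0.23238 − 0.028495) / 0.23238 ≈ 0.8774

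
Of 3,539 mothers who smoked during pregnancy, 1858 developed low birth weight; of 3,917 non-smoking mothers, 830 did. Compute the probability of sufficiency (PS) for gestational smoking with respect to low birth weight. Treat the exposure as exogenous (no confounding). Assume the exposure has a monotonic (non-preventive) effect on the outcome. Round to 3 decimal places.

PS ≈ 0.397

p₁ = P(outcome | exposed) = 1858/3539 = 0.52501
p₀ = P(outcome | unexposed) = 830/3917 = 0.2119
Under exogeneity and monotonicity, PS = (p₁ − p₀) / (1 − p₀).
PS = (0.52501 − 0.2119) / (1 − 0.2119) = 0.31311 / 0.7881 ≈ 0.3973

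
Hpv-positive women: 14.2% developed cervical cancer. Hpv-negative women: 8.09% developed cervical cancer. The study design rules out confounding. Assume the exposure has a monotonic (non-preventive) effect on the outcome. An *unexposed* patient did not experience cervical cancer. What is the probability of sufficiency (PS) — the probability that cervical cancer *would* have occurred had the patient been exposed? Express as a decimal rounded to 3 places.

PS ≈ 0.066

p₁ = 0.142, p₀ = 0.0809.
Under exogeneity and monotonicity, PS = (p₁ − p₀) / (1 − p₀).
PS = (0.142 − 0.0809) / (1 − 0.0809) = 0.0611 / 0.9191 ≈ 0.0665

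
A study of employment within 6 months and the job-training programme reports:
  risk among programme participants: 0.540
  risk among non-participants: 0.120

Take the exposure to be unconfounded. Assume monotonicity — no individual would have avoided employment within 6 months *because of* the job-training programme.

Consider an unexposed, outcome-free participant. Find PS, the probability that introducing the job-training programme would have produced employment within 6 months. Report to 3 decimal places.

Let p₁ = 0.54, p₀ = 0.12.
Under exogeneity and monotonicity, PS = (p₁ − p₀) / (1 − p₀).
PS = (0.54 − 0.12) / (1 − 0.12) = 0.42 / 0.88 ≈ 0.4773

PS ≈ 0.477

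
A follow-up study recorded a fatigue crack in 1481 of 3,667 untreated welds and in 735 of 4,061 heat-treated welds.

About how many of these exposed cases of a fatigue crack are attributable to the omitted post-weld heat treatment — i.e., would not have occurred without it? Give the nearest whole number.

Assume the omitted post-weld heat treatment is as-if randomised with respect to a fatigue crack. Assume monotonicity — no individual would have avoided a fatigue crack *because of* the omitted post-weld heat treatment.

about 817 cases

p₁ = P(outcome | exposed) = 1481/3667 = 0.40387
p₀ = P(outcome | unexposed) = 735/4061 = 0.18099
PN = (p₁ − p₀)/p₁ = (0.40387 − 0.18099) / 0.40387 ≈ 0.55186.
Attributable cases ≈ PN × (exposed cases) = 0.55186 × 1481 ≈ 817.31.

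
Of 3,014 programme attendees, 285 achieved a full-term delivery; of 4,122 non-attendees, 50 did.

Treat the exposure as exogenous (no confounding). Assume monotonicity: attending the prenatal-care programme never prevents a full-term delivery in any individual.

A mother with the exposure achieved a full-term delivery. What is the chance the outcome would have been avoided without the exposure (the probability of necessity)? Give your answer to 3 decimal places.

p₁ = P(outcome | exposed) = 285/3014 = 0.094559
p₀ = P(outcome | unexposed) = 50/4122 = 0.01213
Under exogeneity and monotonicity, PN = (p₁ − p₀) / p₁.
PN = (0.094559 − 0.01213) / 0.094559 = 0.082429 / 0.094559 ≈ 0.8717

PN ≈ 0.872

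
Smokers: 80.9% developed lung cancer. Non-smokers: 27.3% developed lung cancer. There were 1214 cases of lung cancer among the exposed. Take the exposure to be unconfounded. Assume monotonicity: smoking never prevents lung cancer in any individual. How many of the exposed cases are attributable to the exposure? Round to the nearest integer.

about 804 cases

p₁ = 0.809, p₀ = 0.273.
PN = (p₁ − p₀)/p₁ = (0.809 − 0.273) / 0.809 ≈ 0.66255.
Attributable cases ≈ PN × (exposed cases) = 0.66255 × 1214 ≈ 804.33.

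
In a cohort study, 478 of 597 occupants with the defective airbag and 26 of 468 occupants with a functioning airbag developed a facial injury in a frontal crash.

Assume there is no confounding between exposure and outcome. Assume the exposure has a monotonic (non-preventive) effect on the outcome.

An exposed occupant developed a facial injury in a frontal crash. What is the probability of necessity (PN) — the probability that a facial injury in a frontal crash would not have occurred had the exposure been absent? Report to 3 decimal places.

PN ≈ 0.931

p₁ = P(outcome | exposed) = 478/597 = 0.80067
p₀ = P(outcome | unexposed) = 26/468 = 0.055556
Under exogeneity and monotonicity, PN = (p₁ − p₀) / p₁.
PN = (0.80067 − 0.055556) / 0.80067 = 0.74511 / 0.80067 ≈ 0.9306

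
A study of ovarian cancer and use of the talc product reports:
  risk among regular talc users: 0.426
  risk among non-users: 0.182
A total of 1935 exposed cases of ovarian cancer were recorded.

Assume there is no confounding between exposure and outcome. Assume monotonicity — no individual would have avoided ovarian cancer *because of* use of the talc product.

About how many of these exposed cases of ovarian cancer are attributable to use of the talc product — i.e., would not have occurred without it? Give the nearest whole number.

Let p₁ = 0.426, p₀ = 0.182.
PN = (p₁ − p₀)/p₁ = (0.426 − 0.182) / 0.426 ≈ 0.57277.
Attributable cases ≈ PN × (exposed cases) = 0.57277 × 1935 ≈ 1108.31.

about 1108 cases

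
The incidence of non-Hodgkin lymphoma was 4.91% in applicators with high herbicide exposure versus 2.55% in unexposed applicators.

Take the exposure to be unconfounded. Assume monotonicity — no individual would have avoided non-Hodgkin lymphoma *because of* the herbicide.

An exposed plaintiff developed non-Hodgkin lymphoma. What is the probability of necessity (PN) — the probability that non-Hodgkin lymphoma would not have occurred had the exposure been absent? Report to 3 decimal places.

PN ≈ 0.481

p₁ = 0.0491, p₀ = 0.0255.
Under exogeneity and monotonicity, PN = (p₁ − p₀) / p₁.
PN = (0.0491 − 0.0255) / 0.0491 = 0.0236 / 0.0491 ≈ 0.4807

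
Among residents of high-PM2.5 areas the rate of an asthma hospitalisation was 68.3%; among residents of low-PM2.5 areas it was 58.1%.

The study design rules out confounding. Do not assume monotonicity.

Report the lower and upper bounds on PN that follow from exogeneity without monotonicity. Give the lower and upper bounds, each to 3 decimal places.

0.149 ≤ PN ≤ 0.613

p₁ = 0.683, p₀ = 0.581.
Under exogeneity alone the bounds on PN are max{0,(p₁−p₀)/p₁} ≤ PN ≤ min{1,(1−p₀)/p₁}.
  lower = (p₁ − p₀)/p₁ = 0.102 / 0.683 ≈ 0.1493
  upper = min{1, (1 − p₀)/p₁} = 0.419 / 0.683 ≈ 0.6135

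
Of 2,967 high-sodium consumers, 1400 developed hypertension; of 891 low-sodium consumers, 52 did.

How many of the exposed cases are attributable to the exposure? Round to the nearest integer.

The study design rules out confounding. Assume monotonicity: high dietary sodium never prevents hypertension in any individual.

p₁ = P(outcome | exposed) = 1400/2967 = 0.47186
p₀ = P(outcome | unexposed) = 52/891 = 0.058361
PN = (p₁ − p₀)/p₁ = (0.47186 − 0.058361) / 0.47186 ≈ 0.87632.
Attributable cases ≈ PN × (exposed cases) = 0.87632 × 1400 ≈ 1226.84.

about 1227 cases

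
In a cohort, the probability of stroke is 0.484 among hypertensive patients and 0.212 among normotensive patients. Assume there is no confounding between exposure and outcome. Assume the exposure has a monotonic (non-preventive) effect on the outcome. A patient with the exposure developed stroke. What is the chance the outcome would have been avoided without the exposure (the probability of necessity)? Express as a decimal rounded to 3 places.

Let p₁ = 0.484, p₀ = 0.212.
Under exogeneity and monotonicity, PN = (p₁ − p₀) / p₁.
PN = (0.484 − 0.212) / 0.484 = 0.272 / 0.484 ≈ 0.5620

PN ≈ 0.562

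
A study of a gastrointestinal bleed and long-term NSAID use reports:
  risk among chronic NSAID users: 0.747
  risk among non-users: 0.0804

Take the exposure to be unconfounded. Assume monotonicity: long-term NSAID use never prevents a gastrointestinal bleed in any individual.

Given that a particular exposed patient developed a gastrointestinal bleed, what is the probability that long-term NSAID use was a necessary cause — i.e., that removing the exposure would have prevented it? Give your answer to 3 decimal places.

PN ≈ 0.892

Let p₁ = 0.747, p₀ = 0.0804.
Under exogeneity and monotonicity, PN = (p₁ − p₀) / p₁.
PN = (0.747 − 0.0804) / 0.747 = 0.6666 / 0.747 ≈ 0.8924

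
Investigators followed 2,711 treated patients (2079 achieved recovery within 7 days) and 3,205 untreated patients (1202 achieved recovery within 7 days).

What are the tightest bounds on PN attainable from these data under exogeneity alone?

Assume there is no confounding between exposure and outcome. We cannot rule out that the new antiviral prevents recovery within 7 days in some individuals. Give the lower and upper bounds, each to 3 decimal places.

p₁ = P(outcome | exposed) = 2079/2711 = 0.76688
p₀ = P(outcome | unexposed) = 1202/3205 = 0.37504
Under exogeneity alone the bounds on PN are max{0,(p₁−p₀)/p₁} ≤ PN ≤ min{1,(1−p₀)/p₁}.
  lower = (p₁ − p₀)/p₁ = 0.39184 / 0.76688 ≈ 0.5110
  upper = min{1, (1 − p₀)/p₁} = 0.62496 / 0.76688 ≈ 0.8149

0.511 ≤ PN ≤ 0.815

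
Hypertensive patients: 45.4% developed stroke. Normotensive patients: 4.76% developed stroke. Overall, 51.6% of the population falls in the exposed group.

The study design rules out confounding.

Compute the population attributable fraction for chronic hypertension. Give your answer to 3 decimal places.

PAF ≈ 0.815

p₁ = 0.454, p₀ = 0.0476.
Overall risk P(Y=1) = π·p₁ + (1−π)·p₀ = 0.516×0.454 + 0.484×0.0476 = 0.2573.
Under exogeneity, PAF = [P(Y=1) − p₀] / P(Y=1).
PAF = (0.2573 − 0.0476) / 0.2573 ≈ 0.8150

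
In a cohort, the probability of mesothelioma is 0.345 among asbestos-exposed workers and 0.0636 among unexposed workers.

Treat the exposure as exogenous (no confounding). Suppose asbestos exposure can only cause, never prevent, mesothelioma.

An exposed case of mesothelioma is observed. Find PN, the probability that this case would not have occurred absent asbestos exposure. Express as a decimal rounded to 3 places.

PN ≈ 0.816

Let p₁ = 0.345, p₀ = 0.0636.
Under exogeneity and monotonicity, PN = (p₁ − p₀) / p₁.
PN = (0.345 − 0.0636) / 0.345 = 0.2814 / 0.345 ≈ 0.8157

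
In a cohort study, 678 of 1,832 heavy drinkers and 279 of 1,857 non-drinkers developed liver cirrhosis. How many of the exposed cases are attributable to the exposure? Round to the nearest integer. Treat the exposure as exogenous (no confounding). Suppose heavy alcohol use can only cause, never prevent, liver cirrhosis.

p₁ = P(outcome | exposed) = 678/1832 = 0.37009
p₀ = P(outcome | unexposed) = 279/1857 = 0.15024
PN = (p₁ − p₀)/p₁ = (0.37009 − 0.15024) / 0.37009 ≈ 0.59404.
Attributable cases ≈ PN × (exposed cases) = 0.59404 × 678 ≈ 402.76.

about 403 cases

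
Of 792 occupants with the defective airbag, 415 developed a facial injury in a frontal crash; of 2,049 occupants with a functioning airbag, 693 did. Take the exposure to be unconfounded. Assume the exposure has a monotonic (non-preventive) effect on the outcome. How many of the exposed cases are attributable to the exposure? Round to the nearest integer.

p₁ = P(outcome | exposed) = 415/792 = 0.52399
p₀ = P(outcome | unexposed) = 693/2049 = 0.33821
PN = (p₁ − p₀)/p₁ = (0.52399 − 0.33821) / 0.52399 ≈ 0.35454.
Attributable cases ≈ PN × (exposed cases) = 0.35454 × 415 ≈ 147.13.

about 147 cases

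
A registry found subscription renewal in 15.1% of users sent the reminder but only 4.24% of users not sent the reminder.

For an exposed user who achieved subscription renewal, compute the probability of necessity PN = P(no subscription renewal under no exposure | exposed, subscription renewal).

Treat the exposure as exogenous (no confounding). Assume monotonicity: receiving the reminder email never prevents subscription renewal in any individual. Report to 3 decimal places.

p₁ = 0.151, p₀ = 0.0424.
Under exogeneity and monotonicity, PN = (p₁ − p₀) / p₁.
PN = (0.151 − 0.0424) / 0.151 = 0.1086 / 0.151 ≈ 0.7192

PN ≈ 0.719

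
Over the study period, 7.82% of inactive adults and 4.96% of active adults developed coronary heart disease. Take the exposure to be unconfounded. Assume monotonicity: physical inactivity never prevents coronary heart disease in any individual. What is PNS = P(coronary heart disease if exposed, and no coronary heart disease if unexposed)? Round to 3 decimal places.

p₁ = 0.0782, p₀ = 0.0496.
Under exogeneity and monotonicity, PNS = p₁ − p₀.
PNS = 0.0782 − 0.0496 = 0.0286

PNS ≈ 0.029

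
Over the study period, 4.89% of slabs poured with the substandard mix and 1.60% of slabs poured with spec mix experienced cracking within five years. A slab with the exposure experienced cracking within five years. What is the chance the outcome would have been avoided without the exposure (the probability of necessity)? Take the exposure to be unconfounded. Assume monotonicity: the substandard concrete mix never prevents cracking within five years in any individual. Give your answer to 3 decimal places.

p₁ = 0.0489, p₀ = 0.016.
Under exogeneity and monotonicity, PN = (p₁ − p₀) / p₁.
PN = (0.0489 − 0.016) / 0.0489 = 0.0329 / 0.0489 ≈ 0.6728

PN ≈ 0.673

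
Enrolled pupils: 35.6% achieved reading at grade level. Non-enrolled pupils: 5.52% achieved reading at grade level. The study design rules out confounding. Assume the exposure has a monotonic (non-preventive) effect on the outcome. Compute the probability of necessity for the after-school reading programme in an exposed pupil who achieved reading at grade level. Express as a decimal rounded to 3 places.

p₁ = 0.356, p₀ = 0.0552.
Under exogeneity and monotonicity, PN = (p₁ − p₀) / p₁.
PN = (0.356 − 0.0552) / 0.356 = 0.3008 / 0.356 ≈ 0.8449

PN ≈ 0.845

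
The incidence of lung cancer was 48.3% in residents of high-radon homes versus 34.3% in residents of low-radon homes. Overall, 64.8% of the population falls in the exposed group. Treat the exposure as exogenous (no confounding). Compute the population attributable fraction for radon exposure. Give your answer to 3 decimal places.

PAF ≈ 0.209

p₁ = 0.483, p₀ = 0.343.
Overall risk P(Y=1) = π·p₁ + (1−π)·p₀ = 0.648×0.483 + 0.352×0.343 = 0.43372.
Under exogeneity, PAF = [P(Y=1) − p₀] / P(Y=1).
PAF = (0.43372 − 0.343) / 0.43372 ≈ 0.2092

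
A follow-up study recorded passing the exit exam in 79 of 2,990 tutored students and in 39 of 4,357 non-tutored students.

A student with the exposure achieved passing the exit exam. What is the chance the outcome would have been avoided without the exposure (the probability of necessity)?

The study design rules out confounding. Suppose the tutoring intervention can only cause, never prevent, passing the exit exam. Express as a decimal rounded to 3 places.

PN ≈ 0.661

p₁ = P(outcome | exposed) = 79/2990 = 0.026421
p₀ = P(outcome | unexposed) = 39/4357 = 0.0089511
Under exogeneity and monotonicity, PN = (p₁ − p₀) / p₁.
PN = (0.026421 − 0.0089511) / 0.026421 = 0.01747 / 0.026421 ≈ 0.6612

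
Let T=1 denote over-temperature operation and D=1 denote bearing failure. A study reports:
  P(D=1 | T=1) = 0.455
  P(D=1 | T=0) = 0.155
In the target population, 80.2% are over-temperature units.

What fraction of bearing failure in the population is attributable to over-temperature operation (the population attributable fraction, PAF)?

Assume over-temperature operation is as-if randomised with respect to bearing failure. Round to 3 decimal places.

Let p₁ = 0.455, p₀ = 0.155.
Overall risk P(Y=1) = π·p₁ + (1−π)·p₀ = 0.802×0.455 + 0.198×0.155 = 0.3956.
Under exogeneity, PAF = [P(Y=1) − p₀] / P(Y=1).
PAF = (0.3956 − 0.155) / 0.3956 ≈ 0.6082

PAF ≈ 0.608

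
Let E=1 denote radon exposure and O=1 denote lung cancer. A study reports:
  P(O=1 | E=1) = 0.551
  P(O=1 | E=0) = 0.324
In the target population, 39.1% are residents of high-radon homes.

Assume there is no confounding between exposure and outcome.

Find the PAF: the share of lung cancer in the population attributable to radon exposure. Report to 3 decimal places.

Let p₁ = 0.551, p₀ = 0.324.
Overall risk P(Y=1) = π·p₁ + (1−π)·p₀ = 0.391×0.551 + 0.609×0.324 = 0.41276.
Under exogeneity, PAF = [P(Y=1) − p₀] / P(Y=1).
PAF = (0.41276 − 0.324) / 0.41276 ≈ 0.2150

PAF ≈ 0.215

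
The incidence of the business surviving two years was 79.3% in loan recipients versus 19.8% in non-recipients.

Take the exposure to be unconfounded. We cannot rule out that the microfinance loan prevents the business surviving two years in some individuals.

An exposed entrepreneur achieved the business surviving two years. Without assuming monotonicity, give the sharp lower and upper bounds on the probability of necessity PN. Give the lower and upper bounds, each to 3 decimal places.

0.750 ≤ PN ≤ 1.000

p₁ = 0.793, p₀ = 0.198.
Under exogeneity alone the bounds on PN are max{0,(p₁−p₀)/p₁} ≤ PN ≤ min{1,(1−p₀)/p₁}.
  lower = (p₁ − p₀)/p₁ = 0.595 / 0.793 ≈ 0.7503
  upper = min{1, (1 − p₀)/p₁} = 0.802 / 0.793 ≈ 1.0113 → capped at 1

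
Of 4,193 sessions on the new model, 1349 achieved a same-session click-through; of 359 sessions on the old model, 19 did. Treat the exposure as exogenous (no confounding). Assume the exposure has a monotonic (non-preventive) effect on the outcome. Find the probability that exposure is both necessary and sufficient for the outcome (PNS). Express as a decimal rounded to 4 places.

p₁ = P(outcome | exposed) = 1349/4193 = 0.32173
p₀ = P(outcome | unexposed) = 19/359 = 0.052925
Under exogeneity and monotonicity, PNS = p₁ − p₀.
PNS = 0.32173 − 0.052925 = 0.2688

PNS ≈ 0.2688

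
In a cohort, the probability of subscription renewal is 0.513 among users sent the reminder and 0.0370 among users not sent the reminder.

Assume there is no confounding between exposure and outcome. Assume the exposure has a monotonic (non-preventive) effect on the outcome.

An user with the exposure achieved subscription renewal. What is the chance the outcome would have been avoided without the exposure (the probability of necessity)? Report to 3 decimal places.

Let p₁ = 0.513, p₀ = 0.037.
Under exogeneity and monotonicity, PN = (p₁ − p₀) / p₁.
PN = (0.513 − 0.037) / 0.513 = 0.476 / 0.513 ≈ 0.9279

PN ≈ 0.928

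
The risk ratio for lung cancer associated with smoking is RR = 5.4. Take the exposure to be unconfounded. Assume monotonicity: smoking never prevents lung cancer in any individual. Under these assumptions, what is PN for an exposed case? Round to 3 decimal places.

Under exogeneity and monotonicity, PN = (RR − 1) / RR = 1 − 1/RR.
PN = (5.4 − 1) / 5.4 = 4.4 / 5.4 ≈ 0.8148

PN ≈ 0.815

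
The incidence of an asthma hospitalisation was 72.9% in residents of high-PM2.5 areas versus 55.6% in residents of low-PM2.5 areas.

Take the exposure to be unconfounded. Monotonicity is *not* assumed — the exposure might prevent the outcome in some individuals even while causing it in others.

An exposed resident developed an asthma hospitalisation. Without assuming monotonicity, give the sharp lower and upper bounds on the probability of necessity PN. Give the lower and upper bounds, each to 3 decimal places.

p₁ = 0.729, p₀ = 0.556.
Under exogeneity alone the bounds on PN are max{0,(p₁−p₀)/p₁} ≤ PN ≤ min{1,(1−p₀)/p₁}.
  lower = (p₁ − p₀)/p₁ = 0.173 / 0.729 ≈ 0.2373
  upper = min{1, (1 − p₀)/p₁} = 0.444 / 0.729 ≈ 0.6091

0.237 ≤ PN ≤ 0.609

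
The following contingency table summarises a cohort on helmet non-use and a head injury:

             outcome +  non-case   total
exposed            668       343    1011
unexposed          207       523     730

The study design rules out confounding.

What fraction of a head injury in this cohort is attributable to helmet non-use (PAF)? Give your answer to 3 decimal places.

p₁ = P(outcome | exposed) = 668/1011 = 0.66073
p₀ = P(outcome | unexposed) = 207/730 = 0.28356
Exposure prevalence π = 1011/1741 = 0.5807; overall risk P(Y=1) = 0.50258.
Under exogeneity, PAF = [P(Y=1) − p₀]/P(Y=1).
PAF = (0.50258 − 0.28356) / 0.50258 ≈ 0.4358

PAF ≈ 0.436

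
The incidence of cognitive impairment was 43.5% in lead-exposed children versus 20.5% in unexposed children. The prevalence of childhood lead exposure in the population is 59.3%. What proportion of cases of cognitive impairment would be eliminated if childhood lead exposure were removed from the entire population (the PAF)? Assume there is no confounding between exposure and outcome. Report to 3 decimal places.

PAF ≈ 0.400

p₁ = 0.435, p₀ = 0.205.
Overall risk P(Y=1) = π·p₁ + (1−π)·p₀ = 0.593×0.435 + 0.407×0.205 = 0.34139.
Under exogeneity, PAF = [P(Y=1) − p₀] / P(Y=1).
PAF = (0.34139 − 0.205) / 0.34139 ≈ 0.3995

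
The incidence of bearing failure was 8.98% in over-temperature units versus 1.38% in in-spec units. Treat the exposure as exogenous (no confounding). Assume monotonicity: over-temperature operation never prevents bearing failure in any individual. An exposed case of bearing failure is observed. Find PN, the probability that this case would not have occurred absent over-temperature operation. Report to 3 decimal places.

p₁ = 0.0898, p₀ = 0.0138.
Under exogeneity and monotonicity, PN = (p₁ − p₀) / p₁.
PN = (0.0898 − 0.0138) / 0.0898 = 0.076 / 0.0898 ≈ 0.8463

PN ≈ 0.846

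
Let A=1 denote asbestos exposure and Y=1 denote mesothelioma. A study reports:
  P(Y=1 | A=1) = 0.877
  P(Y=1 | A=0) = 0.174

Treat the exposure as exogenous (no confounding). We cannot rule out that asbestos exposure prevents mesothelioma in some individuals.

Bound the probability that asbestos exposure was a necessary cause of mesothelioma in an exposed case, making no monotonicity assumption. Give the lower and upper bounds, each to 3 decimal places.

Let p₁ = 0.877, p₀ = 0.174.
Under exogeneity alone the bounds on PN are max{0,(p₁−p₀)/p₁} ≤ PN ≤ min{1,(1−p₀)/p₁}.
  lower = (p₁ − p₀)/p₁ = 0.703 / 0.877 ≈ 0.8016
  upper = min{1, (1 − p₀)/p₁} = 0.826 / 0.877 ≈ 0.9418

0.802 ≤ PN ≤ 0.942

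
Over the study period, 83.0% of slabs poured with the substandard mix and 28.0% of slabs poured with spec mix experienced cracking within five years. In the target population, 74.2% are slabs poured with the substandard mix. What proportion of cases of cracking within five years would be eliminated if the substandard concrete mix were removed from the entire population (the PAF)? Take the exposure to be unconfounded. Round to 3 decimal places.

p₁ = 0.83, p₀ = 0.28.
Overall risk P(Y=1) = π·p₁ + (1−π)·p₀ = 0.742×0.83 + 0.258×0.28 = 0.6881.
Under exogeneity, PAF = [P(Y=1) − p₀] / P(Y=1).
PAF = (0.6881 − 0.28) / 0.6881 ≈ 0.5931

PAF ≈ 0.593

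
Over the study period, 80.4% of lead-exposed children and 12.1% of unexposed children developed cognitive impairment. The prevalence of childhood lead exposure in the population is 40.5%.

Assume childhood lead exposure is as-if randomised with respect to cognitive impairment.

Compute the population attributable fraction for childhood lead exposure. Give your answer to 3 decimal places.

p₁ = 0.804, p₀ = 0.121.
Overall risk P(Y=1) = π·p₁ + (1−π)·p₀ = 0.405×0.804 + 0.595×0.121 = 0.39761.
Under exogeneity, PAF = [P(Y=1) − p₀] / P(Y=1).
PAF = (0.39761 − 0.121) / 0.39761 ≈ 0.6957

PAF ≈ 0.696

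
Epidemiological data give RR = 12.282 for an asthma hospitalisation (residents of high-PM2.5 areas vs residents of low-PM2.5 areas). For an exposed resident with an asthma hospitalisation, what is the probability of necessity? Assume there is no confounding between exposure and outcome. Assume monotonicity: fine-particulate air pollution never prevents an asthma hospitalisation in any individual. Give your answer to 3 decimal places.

PN ≈ 0.919

Under exogeneity and monotonicity, PN = (RR − 1) / RR = 1 − 1/RR.
PN = (12.282 − 1) / 12.282 = 11.28 / 12.282 ≈ 0.9186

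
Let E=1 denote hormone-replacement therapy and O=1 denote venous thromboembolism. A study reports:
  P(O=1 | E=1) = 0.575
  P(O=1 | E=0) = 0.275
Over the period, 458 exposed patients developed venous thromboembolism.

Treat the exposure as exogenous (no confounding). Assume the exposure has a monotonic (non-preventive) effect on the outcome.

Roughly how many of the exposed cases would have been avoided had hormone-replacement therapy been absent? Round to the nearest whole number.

about 239 cases

Let p₁ = 0.575, p₀ = 0.275.
PN = (p₁ − p₀)/p₁ = (0.575 − 0.275) / 0.575 ≈ 0.52174.
Attributable cases ≈ PN × (exposed cases) = 0.52174 × 458 ≈ 238.96.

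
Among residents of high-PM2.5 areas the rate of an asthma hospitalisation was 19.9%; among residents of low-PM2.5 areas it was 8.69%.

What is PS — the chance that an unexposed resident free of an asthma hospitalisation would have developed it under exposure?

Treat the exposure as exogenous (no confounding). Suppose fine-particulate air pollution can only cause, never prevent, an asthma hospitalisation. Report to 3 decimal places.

p₁ = 0.199, p₀ = 0.0869.
Under exogeneity and monotonicity, PS = (p₁ − p₀) / (1 − p₀).
PS = (0.199 − 0.0869) / (1 − 0.0869) = 0.1121 / 0.9131 ≈ 0.1228

PS ≈ 0.123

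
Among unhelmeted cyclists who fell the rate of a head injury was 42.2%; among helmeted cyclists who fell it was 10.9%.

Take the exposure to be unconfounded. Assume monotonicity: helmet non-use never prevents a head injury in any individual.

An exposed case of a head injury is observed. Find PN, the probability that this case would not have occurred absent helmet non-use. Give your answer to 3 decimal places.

PN ≈ 0.742

p₁ = 0.422, p₀ = 0.109.
Under exogeneity and monotonicity, PN = (p₁ − p₀) / p₁.
PN = (0.422 − 0.109) / 0.422 = 0.313 / 0.422 ≈ 0.7417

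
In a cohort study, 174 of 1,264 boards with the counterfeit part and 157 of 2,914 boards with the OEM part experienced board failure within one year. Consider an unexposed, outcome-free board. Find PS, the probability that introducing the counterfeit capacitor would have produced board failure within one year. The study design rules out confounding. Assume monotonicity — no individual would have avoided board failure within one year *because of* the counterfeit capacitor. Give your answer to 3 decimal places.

PS ≈ 0.089

p₁ = P(outcome | exposed) = 174/1264 = 0.13766
p₀ = P(outcome | unexposed) = 157/2914 = 0.053878
Under exogeneity and monotonicity, PS = (p₁ − p₀) / (1 − p₀).
PS = (0.13766 − 0.053878) / (1 − 0.053878) = 0.08378 / 0.94612 ≈ 0.0886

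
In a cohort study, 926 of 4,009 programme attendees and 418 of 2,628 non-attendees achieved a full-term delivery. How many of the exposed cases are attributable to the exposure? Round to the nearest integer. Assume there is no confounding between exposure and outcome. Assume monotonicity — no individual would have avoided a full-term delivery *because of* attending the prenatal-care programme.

about 288 cases

p₁ = P(outcome | exposed) = 926/4009 = 0.23098
p₀ = P(outcome | unexposed) = 418/2628 = 0.15906
PN = (p₁ − p₀)/p₁ = (0.23098 − 0.15906) / 0.23098 ≈ 0.31139.
Attributable cases ≈ PN × (exposed cases) = 0.31139 × 926 ≈ 288.34.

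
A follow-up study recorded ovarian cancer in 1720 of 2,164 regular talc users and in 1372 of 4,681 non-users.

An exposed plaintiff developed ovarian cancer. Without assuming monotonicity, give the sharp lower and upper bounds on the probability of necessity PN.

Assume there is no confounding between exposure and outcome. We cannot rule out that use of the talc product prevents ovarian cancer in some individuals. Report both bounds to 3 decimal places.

p₁ = P(outcome | exposed) = 1720/2164 = 0.79482
p₀ = P(outcome | unexposed) = 1372/4681 = 0.2931
Under exogeneity alone the bounds on PN are max{0,(p₁−p₀)/p₁} ≤ PN ≤ min{1,(1−p₀)/p₁}.
  lower = (p₁ − p₀)/p₁ = 0.50172 / 0.79482 ≈ 0.6312
  upper = min{1, (1 − p₀)/p₁} = 0.7069 / 0.79482 ≈ 0.8894

0.631 ≤ PN ≤ 0.889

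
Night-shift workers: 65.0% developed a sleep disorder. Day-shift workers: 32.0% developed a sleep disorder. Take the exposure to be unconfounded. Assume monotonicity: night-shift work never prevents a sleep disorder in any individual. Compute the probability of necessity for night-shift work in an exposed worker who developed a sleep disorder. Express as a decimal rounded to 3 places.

p₁ = 0.65, p₀ = 0.32.
Under exogeneity and monotonicity, PN = (p₁ − p₀) / p₁.
PN = (0.65 − 0.32) / 0.65 = 0.33 / 0.65 ≈ 0.5077

PN ≈ 0.508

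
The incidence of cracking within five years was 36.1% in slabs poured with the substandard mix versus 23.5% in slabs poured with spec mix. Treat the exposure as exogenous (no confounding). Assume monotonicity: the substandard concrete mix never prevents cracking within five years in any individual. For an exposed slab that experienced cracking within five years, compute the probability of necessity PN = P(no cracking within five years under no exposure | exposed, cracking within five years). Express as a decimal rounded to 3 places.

p₁ = 0.361, p₀ = 0.235.
Under exogeneity and monotonicity, PN = (p₁ − p₀) / p₁.
PN = (0.361 − 0.235) / 0.361 = 0.126 / 0.361 ≈ 0.3490

PN ≈ 0.349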